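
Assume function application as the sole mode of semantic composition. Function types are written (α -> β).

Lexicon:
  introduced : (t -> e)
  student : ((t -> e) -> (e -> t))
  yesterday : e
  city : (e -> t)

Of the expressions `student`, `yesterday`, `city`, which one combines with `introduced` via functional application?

student

student — combines: student : ((t -> e) -> (e -> t)) takes introduced : (t -> e) as argument, giving (e -> t).
yesterday : e — no; introduced wants t, and yesterday wants nothing (atomic).
city : (e -> t) — no; introduced wants t, and city wants e.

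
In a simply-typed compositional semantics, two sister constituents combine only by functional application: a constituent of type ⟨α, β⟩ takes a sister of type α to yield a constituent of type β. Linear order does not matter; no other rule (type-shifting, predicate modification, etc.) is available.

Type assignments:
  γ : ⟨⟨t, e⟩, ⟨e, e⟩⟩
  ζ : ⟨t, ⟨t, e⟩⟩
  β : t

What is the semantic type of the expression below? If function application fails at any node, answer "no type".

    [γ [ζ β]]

⟨e, e⟩

[ζ β]: ζ is ⟨t, ⟨t, e⟩⟩, β is t; result ⟨t, e⟩.
[γ [ζ β]]: γ is ⟨⟨t, e⟩, ⟨e, e⟩⟩, [ζ β] is ⟨t, e⟩; result ⟨e, e⟩.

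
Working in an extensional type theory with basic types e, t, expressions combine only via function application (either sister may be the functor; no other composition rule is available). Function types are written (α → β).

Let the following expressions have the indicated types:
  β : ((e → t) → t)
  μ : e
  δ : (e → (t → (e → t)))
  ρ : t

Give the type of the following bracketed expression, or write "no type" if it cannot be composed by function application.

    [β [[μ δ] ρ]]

[μ δ]: δ is (e → (t → (e → t))), μ is e; result (t → (e → t)).
[[μ δ] ρ]: [μ δ] is (t → (e → t)), ρ is t; result (e → t).
[β [[μ δ] ρ]]: β is ((e → t) → t), [[μ δ] ρ] is (e → t); result t.

t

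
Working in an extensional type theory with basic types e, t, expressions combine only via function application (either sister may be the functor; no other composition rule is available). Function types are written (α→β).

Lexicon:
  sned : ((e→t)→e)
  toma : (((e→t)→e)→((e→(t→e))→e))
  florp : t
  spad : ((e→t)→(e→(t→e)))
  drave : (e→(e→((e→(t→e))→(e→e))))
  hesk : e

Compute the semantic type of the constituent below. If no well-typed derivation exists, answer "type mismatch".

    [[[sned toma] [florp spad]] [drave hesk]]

type mismatch

At [sned toma], toma : (((e→t)→e)→((e→(t→e))→e)) takes sned : ((e→t)→e), giving ((e→(t→e))→e).
[florp spad]: t and ((e→t)→(e→(t→e))) cannot combine by function application — type clash.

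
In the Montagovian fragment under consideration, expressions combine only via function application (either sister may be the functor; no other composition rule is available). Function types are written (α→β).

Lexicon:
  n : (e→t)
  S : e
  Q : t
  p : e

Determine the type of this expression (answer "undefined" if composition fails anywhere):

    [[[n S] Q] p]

[n S]: functor n : (e→t), argument S : e; result t.
[[n S] Q]: t and t cannot combine by function application — type clash.

undefined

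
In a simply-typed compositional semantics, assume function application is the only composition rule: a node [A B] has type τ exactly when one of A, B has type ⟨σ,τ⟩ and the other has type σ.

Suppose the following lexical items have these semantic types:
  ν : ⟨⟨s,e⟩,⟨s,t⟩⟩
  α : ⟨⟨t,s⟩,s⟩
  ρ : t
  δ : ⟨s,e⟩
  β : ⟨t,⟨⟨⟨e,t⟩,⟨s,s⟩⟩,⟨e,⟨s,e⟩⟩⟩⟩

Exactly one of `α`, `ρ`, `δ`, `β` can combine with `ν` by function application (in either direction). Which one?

δ

α : ⟨⟨t,s⟩,s⟩ — no; ν wants ⟨s,e⟩, and α wants ⟨t,s⟩.
ρ : t — no; ν wants ⟨s,e⟩, and ρ wants nothing (atomic).
δ — combines: ν : ⟨⟨s,e⟩,⟨s,t⟩⟩ takes δ : ⟨s,e⟩ as argument, giving ⟨s,t⟩.
β : ⟨t,⟨⟨⟨e,t⟩,⟨s,s⟩⟩,⟨e,⟨s,e⟩⟩⟩⟩ — no; ν wants ⟨s,e⟩, and β wants t.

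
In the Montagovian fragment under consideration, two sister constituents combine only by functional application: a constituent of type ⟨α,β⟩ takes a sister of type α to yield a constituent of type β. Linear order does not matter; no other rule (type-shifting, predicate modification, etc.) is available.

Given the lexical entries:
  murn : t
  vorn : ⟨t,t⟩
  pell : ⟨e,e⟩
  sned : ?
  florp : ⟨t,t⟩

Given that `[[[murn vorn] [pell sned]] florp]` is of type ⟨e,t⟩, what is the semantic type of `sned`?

⟨⟨e,e⟩,⟨t,⟨⟨t,t⟩,⟨e,t⟩⟩⟩⟩

[[[murn vorn] [pell sned]] florp] is required to be ⟨e,t⟩. florp : ⟨t,t⟩ cannot yield ⟨e,t⟩ as functor, so [[murn vorn] [pell sned]] : ⟨⟨t,t⟩,⟨e,t⟩⟩.
[[murn vorn] [pell sned]] is required to be ⟨⟨t,t⟩,⟨e,t⟩⟩. [murn vorn] : t cannot yield ⟨⟨t,t⟩,⟨e,t⟩⟩ as functor, so [pell sned] : ⟨t,⟨⟨t,t⟩,⟨e,t⟩⟩⟩.
[pell sned] is required to be ⟨t,⟨⟨t,t⟩,⟨e,t⟩⟩⟩. pell : ⟨e,e⟩ cannot yield ⟨t,⟨⟨t,t⟩,⟨e,t⟩⟩⟩ as functor, so sned : ⟨⟨e,e⟩,⟨t,⟨⟨t,t⟩,⟨e,t⟩⟩⟩⟩.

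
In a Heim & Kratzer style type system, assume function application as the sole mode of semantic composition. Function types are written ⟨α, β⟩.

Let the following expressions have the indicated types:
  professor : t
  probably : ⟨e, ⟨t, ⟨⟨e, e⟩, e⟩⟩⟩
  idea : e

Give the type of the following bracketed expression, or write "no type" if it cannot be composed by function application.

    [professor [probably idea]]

⟨⟨e, e⟩, e⟩

[probably idea]: probably is ⟨e, ⟨t, ⟨⟨e, e⟩, e⟩⟩⟩, idea is e; result ⟨t, ⟨⟨e, e⟩, e⟩⟩.
[professor [probably idea]]: [probably idea] is ⟨t, ⟨⟨e, e⟩, e⟩⟩, professor is t; result ⟨⟨e, e⟩, e⟩.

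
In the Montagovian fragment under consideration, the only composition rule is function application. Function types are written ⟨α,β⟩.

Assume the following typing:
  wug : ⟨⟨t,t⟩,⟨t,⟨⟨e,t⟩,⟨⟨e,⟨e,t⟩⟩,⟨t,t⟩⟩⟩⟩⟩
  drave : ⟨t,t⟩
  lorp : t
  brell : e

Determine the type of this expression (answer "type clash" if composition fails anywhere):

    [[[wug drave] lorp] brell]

[wug drave]: functor wug : ⟨⟨t,t⟩,⟨t,⟨⟨e,t⟩,⟨⟨e,⟨e,t⟩⟩,⟨t,t⟩⟩⟩⟩⟩, argument drave : ⟨t,t⟩; result ⟨t,⟨⟨e,t⟩,⟨⟨e,⟨e,t⟩⟩,⟨t,t⟩⟩⟩⟩.
[[wug drave] lorp]: functor [wug drave] : ⟨t,⟨⟨e,t⟩,⟨⟨e,⟨e,t⟩⟩,⟨t,t⟩⟩⟩⟩, argument lorp : t; result ⟨⟨e,t⟩,⟨⟨e,⟨e,t⟩⟩,⟨t,t⟩⟩⟩.
At [[[wug drave] lorp] brell]: neither ⟨⟨e,t⟩,⟨⟨e,⟨e,t⟩⟩,⟨t,t⟩⟩⟩ nor e can take the other as argument; the node is ill-typed.

type clash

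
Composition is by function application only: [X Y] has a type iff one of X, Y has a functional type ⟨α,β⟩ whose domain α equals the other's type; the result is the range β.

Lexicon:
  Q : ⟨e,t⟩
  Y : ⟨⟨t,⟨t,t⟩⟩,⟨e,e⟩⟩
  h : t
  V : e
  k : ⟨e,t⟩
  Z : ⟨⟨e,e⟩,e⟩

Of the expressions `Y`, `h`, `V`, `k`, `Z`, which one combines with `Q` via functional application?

Y : ⟨⟨t,⟨t,t⟩⟩,⟨e,e⟩⟩ — neither side's domain matches the other.
h : t — neither side's domain matches the other.
V — combines: Q : ⟨e,t⟩ takes V : e as argument, giving t.
k : ⟨e,t⟩ — neither side's domain matches the other.
Z : ⟨⟨e,e⟩,e⟩ — neither side's domain matches the other.

V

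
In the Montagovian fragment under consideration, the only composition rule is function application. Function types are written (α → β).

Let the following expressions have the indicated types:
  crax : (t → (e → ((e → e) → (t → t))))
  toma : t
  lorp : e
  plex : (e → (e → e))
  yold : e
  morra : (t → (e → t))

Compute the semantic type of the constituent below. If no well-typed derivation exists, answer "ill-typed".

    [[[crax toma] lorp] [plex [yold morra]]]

ill-typed

[crax toma] — crax of type (t → (e → ((e → e) → (t → t)))) combines with toma of type t: type (e → ((e → e) → (t → t))).
[[crax toma] lorp] — [crax toma] of type (e → ((e → e) → (t → t))) combines with lorp of type e: type ((e → e) → (t → t)).
[yold morra]: e with (t → (e → t)) — neither is a function whose domain matches the other; composition fails here.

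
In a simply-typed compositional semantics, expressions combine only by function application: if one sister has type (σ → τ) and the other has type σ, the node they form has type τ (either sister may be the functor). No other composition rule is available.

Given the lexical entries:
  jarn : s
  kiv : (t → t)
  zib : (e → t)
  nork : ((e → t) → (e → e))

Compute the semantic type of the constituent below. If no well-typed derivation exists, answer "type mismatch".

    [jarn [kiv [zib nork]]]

At [zib nork], nork : ((e → t) → (e → e)) takes zib : (e → t), giving (e → e).
At [kiv [zib nork]]: neither (t → t) nor (e → e) can take the other as argument; the node is ill-typed.

type mismatch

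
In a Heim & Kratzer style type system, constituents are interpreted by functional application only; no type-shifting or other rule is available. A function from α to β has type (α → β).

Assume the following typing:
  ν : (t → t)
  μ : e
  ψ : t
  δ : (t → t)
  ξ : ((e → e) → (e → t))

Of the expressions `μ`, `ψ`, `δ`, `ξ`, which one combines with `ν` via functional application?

μ : e — neither side's domain matches the other.
ψ — combines: ν : (t → t) takes ψ : t as argument, giving t.
δ : (t → t) — neither side's domain matches the other.
ξ : ((e → e) → (e → t)) — neither side's domain matches the other.

ψ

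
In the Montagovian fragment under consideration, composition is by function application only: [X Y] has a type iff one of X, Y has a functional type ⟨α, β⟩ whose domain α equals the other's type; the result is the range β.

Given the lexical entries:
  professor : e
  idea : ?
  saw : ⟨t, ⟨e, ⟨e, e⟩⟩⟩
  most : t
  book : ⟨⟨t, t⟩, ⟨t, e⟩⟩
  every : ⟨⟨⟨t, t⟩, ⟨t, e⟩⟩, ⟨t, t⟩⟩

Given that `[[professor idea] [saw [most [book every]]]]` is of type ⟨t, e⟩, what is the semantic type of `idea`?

At [[professor idea] [saw [most [book every]]]] (required: ⟨t, e⟩): [saw [most [book every]]] is ⟨e, ⟨e, e⟩⟩, which is not a function with range ⟨t, e⟩; hence [professor idea] is the functor — type ⟨⟨e, ⟨e, e⟩⟩, ⟨t, e⟩⟩.
At [professor idea] (required: ⟨⟨e, ⟨e, e⟩⟩, ⟨t, e⟩⟩): professor is e, which is not a function with range ⟨⟨e, ⟨e, e⟩⟩, ⟨t, e⟩⟩; hence idea is the functor — type ⟨e, ⟨⟨e, ⟨e, e⟩⟩, ⟨t, e⟩⟩⟩.

⟨e, ⟨⟨e, ⟨e, e⟩⟩, ⟨t, e⟩⟩⟩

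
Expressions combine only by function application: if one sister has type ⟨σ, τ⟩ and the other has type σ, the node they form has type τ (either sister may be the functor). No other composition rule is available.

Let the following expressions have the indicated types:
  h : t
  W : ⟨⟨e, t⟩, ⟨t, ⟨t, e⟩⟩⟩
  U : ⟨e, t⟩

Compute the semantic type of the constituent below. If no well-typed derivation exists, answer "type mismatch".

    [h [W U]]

⟨t, e⟩

At [W U], W : ⟨⟨e, t⟩, ⟨t, ⟨t, e⟩⟩⟩ takes U : ⟨e, t⟩, giving ⟨t, ⟨t, e⟩⟩.
At [h [W U]], [W U] : ⟨t, ⟨t, e⟩⟩ takes h : t, giving ⟨t, e⟩.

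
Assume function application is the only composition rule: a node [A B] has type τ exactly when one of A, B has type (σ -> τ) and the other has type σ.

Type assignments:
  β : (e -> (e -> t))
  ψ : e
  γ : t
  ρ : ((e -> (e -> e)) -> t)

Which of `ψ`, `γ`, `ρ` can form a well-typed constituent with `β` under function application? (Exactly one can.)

ψ — combines: β : (e -> (e -> t)) takes ψ : e as argument, giving (e -> t).
γ : t — does not combine with β.
ρ : ((e -> (e -> e)) -> t) — does not combine with β.

ψ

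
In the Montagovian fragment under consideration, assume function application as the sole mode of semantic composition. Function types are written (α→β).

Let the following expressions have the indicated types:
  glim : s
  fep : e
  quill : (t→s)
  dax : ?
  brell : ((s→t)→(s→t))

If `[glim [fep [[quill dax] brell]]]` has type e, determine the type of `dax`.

[glim [fep [[quill dax] brell]]] is required to be e. glim : s cannot yield e as functor, so [fep [[quill dax] brell]] : (s→e).
[fep [[quill dax] brell]] is required to be (s→e). fep : e cannot yield (s→e) as functor, so [[quill dax] brell] : (e→(s→e)).
[[quill dax] brell] is required to be (e→(s→e)). brell : ((s→t)→(s→t)) cannot yield (e→(s→e)) as functor, so [quill dax] : (((s→t)→(s→t))→(e→(s→e))).
[quill dax] is required to be (((s→t)→(s→t))→(e→(s→e))). quill : (t→s) cannot yield (((s→t)→(s→t))→(e→(s→e))) as functor, so dax : ((t→s)→(((s→t)→(s→t))→(e→(s→e)))).

((t→s)→(((s→t)→(s→t))→(e→(s→e))))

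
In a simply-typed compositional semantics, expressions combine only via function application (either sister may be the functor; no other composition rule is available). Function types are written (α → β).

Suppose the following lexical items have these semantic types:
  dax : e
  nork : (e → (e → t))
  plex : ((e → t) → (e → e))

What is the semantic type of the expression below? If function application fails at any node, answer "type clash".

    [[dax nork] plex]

[dax nork] — nork of type (e → (e → t)) combines with dax of type e: type (e → t).
[[dax nork] plex] — plex of type ((e → t) → (e → e)) combines with [dax nork] of type (e → t): type (e → e).

(e → e)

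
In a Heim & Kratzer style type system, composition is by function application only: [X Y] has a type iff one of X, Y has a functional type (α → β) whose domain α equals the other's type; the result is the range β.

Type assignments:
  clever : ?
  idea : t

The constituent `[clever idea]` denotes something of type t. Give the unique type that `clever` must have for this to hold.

(t → t)

[clever idea] is required to be t. idea : t cannot yield t as functor, so clever : (t → t).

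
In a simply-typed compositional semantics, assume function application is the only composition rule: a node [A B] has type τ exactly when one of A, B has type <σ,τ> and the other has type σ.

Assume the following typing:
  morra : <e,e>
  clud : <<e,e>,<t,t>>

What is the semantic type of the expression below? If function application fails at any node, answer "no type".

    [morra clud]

<t,t>

At [morra clud], clud : <<e,e>,<t,t>> takes morra : <e,e>, giving <t,t>.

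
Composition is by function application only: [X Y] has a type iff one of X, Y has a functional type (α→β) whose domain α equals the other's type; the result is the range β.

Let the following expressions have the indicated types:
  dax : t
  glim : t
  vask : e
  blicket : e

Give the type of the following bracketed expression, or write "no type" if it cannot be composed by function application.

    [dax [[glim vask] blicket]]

no type

[glim vask]: t with e — neither is a function whose domain matches the other; composition fails here.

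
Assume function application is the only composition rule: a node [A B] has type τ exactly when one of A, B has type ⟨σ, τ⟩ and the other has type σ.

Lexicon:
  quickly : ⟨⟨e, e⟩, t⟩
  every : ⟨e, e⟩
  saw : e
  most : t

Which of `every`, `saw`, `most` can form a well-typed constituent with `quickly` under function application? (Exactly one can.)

every

every — combines: quickly : ⟨⟨e, e⟩, t⟩ takes every : ⟨e, e⟩ as argument, giving t.
saw : e — does not combine with quickly.
most : t — does not combine with quickly.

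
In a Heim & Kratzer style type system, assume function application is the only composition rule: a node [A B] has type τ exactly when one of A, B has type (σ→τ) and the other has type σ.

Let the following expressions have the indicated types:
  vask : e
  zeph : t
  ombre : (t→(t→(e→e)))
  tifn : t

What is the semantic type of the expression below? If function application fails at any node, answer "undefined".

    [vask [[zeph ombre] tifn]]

[zeph ombre] — ombre of type (t→(t→(e→e))) combines with zeph of type t: type (t→(e→e)).
[[zeph ombre] tifn] — [zeph ombre] of type (t→(e→e)) combines with tifn of type t: type (e→e).
[vask [[zeph ombre] tifn]] — [[zeph ombre] tifn] of type (e→e) combines with vask of type e: type e.

e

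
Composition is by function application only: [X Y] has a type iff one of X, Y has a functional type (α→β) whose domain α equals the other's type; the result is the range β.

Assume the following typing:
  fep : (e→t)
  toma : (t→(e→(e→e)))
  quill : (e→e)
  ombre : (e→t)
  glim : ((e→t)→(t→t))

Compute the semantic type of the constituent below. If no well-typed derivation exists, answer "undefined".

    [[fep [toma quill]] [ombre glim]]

[toma quill]: (t→(e→(e→e))) with (e→e) — neither is a function whose domain matches the other; composition fails here.

undefined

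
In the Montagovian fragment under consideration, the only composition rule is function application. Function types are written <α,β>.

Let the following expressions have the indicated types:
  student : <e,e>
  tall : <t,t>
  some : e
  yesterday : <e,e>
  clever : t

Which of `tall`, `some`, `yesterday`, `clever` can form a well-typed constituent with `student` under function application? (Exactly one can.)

tall : <t,t> — student needs e; tall needs t; neither fits.
some — combines: student : <e,e> takes some : e as argument, giving e.
yesterday : <e,e> — student needs e; yesterday needs e; neither fits.
clever : t — student needs e; clever needs nothing (atomic); neither fits.

some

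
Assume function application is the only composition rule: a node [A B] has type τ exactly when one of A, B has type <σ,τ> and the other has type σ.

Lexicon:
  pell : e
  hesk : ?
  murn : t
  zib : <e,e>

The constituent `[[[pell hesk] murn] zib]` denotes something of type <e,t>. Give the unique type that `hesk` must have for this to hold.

<e,<t,<<e,e>,<e,t>>>>

At [[[pell hesk] murn] zib] (required: <e,t>): zib is <e,e>, which is not a function with range <e,t>; hence [[pell hesk] murn] is the functor — type <<e,e>,<e,t>>.
At [[pell hesk] murn] (required: <<e,e>,<e,t>>): murn is t, which is not a function with range <<e,e>,<e,t>>; hence [pell hesk] is the functor — type <t,<<e,e>,<e,t>>>.
At [pell hesk] (required: <t,<<e,e>,<e,t>>>): pell is e, which is not a function with range <t,<<e,e>,<e,t>>>; hence hesk is the functor — type <e,<t,<<e,e>,<e,t>>>>.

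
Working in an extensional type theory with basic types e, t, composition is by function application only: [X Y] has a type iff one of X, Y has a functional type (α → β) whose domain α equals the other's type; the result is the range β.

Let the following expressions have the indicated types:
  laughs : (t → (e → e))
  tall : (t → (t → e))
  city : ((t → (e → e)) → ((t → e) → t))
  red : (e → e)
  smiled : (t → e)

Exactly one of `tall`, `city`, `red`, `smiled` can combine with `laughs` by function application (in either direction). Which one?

city

tall : (t → (t → e)) — no; laughs wants t, and tall wants t.
city — combines: city : ((t → (e → e)) → ((t → e) → t)) takes laughs : (t → (e → e)) as argument, giving ((t → e) → t).
red : (e → e) — no; laughs wants t, and red wants e.
smiled : (t → e) — no; laughs wants t, and smiled wants t.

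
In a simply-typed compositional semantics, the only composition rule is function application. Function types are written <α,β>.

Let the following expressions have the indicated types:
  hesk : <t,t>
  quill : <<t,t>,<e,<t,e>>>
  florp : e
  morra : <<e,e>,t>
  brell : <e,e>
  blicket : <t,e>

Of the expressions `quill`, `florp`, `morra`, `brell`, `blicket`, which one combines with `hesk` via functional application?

quill — combines: quill : <<t,t>,<e,<t,e>>> takes hesk : <t,t> as argument, giving <e,<t,e>>.
florp : e — neither side's domain matches the other.
morra : <<e,e>,t> — neither side's domain matches the other.
brell : <e,e> — neither side's domain matches the other.
blicket : <t,e> — neither side's domain matches the other.

quill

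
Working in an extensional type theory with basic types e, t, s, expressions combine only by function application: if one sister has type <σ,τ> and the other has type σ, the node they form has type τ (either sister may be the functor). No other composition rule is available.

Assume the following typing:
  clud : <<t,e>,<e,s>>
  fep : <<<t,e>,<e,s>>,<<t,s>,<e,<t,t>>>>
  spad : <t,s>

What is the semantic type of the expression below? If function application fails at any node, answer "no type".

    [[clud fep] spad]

<e,<t,t>>

[clud fep]: functor fep : <<<t,e>,<e,s>>,<<t,s>,<e,<t,t>>>>, argument clud : <<t,e>,<e,s>>; result <<t,s>,<e,<t,t>>>.
[[clud fep] spad]: functor [clud fep] : <<t,s>,<e,<t,t>>>, argument spad : <t,s>; result <e,<t,t>>.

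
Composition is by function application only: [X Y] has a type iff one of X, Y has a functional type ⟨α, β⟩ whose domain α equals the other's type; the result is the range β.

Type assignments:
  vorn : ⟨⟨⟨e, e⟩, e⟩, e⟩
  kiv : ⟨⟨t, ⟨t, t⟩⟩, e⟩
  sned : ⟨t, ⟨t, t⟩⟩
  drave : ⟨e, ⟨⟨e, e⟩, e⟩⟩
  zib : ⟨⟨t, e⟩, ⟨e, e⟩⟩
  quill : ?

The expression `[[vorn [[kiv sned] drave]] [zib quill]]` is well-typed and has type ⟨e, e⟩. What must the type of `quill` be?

⟨⟨⟨t, e⟩, ⟨e, e⟩⟩, ⟨e, ⟨e, e⟩⟩⟩

[[vorn [[kiv sned] drave]] [zib quill]] is required to be ⟨e, e⟩. [vorn [[kiv sned] drave]] : e cannot yield ⟨e, e⟩ as functor, so [zib quill] : ⟨e, ⟨e, e⟩⟩.
[zib quill] is required to be ⟨e, ⟨e, e⟩⟩. zib : ⟨⟨t, e⟩, ⟨e, e⟩⟩ cannot yield ⟨e, ⟨e, e⟩⟩ as functor, so quill : ⟨⟨⟨t, e⟩, ⟨e, e⟩⟩, ⟨e, ⟨e, e⟩⟩⟩.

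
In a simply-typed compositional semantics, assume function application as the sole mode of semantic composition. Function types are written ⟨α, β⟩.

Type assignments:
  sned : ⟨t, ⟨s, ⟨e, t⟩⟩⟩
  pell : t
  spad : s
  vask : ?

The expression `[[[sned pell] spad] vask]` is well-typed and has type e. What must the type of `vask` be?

⟨⟨e, t⟩, e⟩

[[[sned pell] spad] vask] is required to be e. [[sned pell] spad] : ⟨e, t⟩ cannot yield e as functor, so vask : ⟨⟨e, t⟩, e⟩.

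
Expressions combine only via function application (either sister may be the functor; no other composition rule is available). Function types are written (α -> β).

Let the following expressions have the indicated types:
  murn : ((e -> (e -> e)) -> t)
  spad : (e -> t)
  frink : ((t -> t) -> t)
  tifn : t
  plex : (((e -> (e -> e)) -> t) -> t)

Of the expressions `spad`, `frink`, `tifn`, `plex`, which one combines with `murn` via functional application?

spad : (e -> t) — no; murn wants (e -> (e -> e)), and spad wants e.
frink : ((t -> t) -> t) — no; murn wants (e -> (e -> e)), and frink wants (t -> t).
tifn : t — no; murn wants (e -> (e -> e)), and tifn wants nothing (atomic).
plex — combines: plex : (((e -> (e -> e)) -> t) -> t) takes murn : ((e -> (e -> e)) -> t) as argument, giving t.

plex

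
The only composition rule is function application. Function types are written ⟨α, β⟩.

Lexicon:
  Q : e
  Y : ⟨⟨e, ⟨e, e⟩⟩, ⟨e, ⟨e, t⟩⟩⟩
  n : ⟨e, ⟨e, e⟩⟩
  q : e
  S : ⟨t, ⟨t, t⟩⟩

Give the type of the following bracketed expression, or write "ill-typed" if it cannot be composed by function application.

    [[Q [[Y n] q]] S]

⟨t, t⟩

At [Y n], Y : ⟨⟨e, ⟨e, e⟩⟩, ⟨e, ⟨e, t⟩⟩⟩ takes n : ⟨e, ⟨e, e⟩⟩, giving ⟨e, ⟨e, t⟩⟩.
At [[Y n] q], [Y n] : ⟨e, ⟨e, t⟩⟩ takes q : e, giving ⟨e, t⟩.
At [Q [[Y n] q]], [[Y n] q] : ⟨e, t⟩ takes Q : e, giving t.
At [[Q [[Y n] q]] S], S : ⟨t, ⟨t, t⟩⟩ takes [Q [[Y n] q]] : t, giving ⟨t, t⟩.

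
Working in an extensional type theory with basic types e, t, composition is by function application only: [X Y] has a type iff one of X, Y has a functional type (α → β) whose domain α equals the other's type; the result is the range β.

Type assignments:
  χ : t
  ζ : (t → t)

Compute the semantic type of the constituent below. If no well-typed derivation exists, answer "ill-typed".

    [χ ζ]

t

[χ ζ]: ζ is (t → t), χ is t; result t.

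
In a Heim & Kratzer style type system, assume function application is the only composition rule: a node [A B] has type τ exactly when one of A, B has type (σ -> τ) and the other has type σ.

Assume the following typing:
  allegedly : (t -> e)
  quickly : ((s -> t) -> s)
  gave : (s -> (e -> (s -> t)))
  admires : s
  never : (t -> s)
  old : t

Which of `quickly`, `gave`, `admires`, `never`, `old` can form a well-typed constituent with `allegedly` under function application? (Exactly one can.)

old

quickly : ((s -> t) -> s) — does not combine with allegedly.
gave : (s -> (e -> (s -> t))) — does not combine with allegedly.
admires : s — does not combine with allegedly.
never : (t -> s) — does not combine with allegedly.
old — combines: allegedly : (t -> e) takes old : t as argument, giving e.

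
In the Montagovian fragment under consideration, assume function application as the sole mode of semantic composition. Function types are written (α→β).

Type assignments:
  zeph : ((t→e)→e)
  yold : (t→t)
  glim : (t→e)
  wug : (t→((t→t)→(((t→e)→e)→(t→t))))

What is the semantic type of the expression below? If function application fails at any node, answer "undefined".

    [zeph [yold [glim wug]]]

[glim wug]: (t→e) and (t→((t→t)→(((t→e)→e)→(t→t)))) cannot combine by function application — type clash.

undefined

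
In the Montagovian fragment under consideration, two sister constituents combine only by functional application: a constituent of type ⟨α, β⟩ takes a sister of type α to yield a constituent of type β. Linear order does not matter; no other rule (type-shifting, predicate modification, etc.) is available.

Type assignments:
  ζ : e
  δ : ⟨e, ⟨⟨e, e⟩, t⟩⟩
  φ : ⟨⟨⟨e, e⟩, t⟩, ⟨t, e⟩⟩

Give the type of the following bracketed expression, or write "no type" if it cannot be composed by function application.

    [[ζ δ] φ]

⟨t, e⟩

[ζ δ] — δ of type ⟨e, ⟨⟨e, e⟩, t⟩⟩ combines with ζ of type e: type ⟨⟨e, e⟩, t⟩.
[[ζ δ] φ] — φ of type ⟨⟨⟨e, e⟩, t⟩, ⟨t, e⟩⟩ combines with [ζ δ] of type ⟨⟨e, e⟩, t⟩: type ⟨t, e⟩.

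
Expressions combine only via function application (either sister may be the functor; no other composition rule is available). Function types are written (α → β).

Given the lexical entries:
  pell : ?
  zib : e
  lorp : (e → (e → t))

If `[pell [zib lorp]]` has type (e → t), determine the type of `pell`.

((e → t) → (e → t))

At [pell [zib lorp]] (required: (e → t)): [zib lorp] is (e → t), which is not a function with range (e → t); hence pell is the functor — type ((e → t) → (e → t)).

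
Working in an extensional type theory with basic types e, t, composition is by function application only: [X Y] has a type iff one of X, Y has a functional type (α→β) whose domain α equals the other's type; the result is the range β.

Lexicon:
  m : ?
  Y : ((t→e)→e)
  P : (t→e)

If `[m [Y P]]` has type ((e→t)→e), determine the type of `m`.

(e→((e→t)→e))

[m [Y P]] must have type ((e→t)→e). The sister [Y P] has type e; that is not a function onto ((e→t)→e), so m must be the functor, of type (e→((e→t)→e)).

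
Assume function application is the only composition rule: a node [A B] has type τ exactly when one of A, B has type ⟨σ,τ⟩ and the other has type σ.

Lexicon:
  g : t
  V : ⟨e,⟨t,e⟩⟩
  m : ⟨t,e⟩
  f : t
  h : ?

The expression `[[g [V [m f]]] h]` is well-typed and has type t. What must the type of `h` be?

For [[g [V [m f]]] h] to have type t with [g [V [m f]]] of type e, h must be the function: h : ⟨e,t⟩.

⟨e,t⟩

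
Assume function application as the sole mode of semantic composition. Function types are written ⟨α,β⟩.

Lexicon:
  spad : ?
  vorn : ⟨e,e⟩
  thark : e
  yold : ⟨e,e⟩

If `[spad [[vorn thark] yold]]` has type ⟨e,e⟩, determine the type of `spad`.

⟨e,⟨e,e⟩⟩

At [spad [[vorn thark] yold]] (required: ⟨e,e⟩): [[vorn thark] yold] is e, which is not a function with range ⟨e,e⟩; hence spad is the functor — type ⟨e,⟨e,e⟩⟩.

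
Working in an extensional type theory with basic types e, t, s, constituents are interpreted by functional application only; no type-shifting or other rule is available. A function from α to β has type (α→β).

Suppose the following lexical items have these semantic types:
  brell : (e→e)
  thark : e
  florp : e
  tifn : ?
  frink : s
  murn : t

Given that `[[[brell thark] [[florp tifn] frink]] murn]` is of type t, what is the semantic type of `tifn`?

For [[[brell thark] [[florp tifn] frink]] murn] to have type t with murn of type t, [[brell thark] [[florp tifn] frink]] must be the function: [[brell thark] [[florp tifn] frink]] : (t→t).
For [[brell thark] [[florp tifn] frink]] to have type (t→t) with [brell thark] of type e, [[florp tifn] frink] must be the function: [[florp tifn] frink] : (e→(t→t)).
For [[florp tifn] frink] to have type (e→(t→t)) with frink of type s, [florp tifn] must be the function: [florp tifn] : (s→(e→(t→t))).
For [florp tifn] to have type (s→(e→(t→t))) with florp of type e, tifn must be the function: tifn : (e→(s→(e→(t→t)))).

(e→(s→(e→(t→t))))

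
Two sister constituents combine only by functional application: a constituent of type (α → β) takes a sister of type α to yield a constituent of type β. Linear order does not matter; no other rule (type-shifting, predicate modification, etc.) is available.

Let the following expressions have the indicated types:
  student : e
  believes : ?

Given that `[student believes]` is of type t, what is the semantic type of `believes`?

(e → t)

At [student believes] (required: t): student is e, which is not a function with range t; hence believes is the functor — type (e → t).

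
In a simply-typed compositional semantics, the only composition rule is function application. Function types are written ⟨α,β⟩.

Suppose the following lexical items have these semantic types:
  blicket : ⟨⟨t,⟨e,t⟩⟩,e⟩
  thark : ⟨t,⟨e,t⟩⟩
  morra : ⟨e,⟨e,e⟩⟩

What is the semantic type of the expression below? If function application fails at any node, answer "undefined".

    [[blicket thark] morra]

⟨e,e⟩

[blicket thark]: ⟨⟨t,⟨e,t⟩⟩,e⟩ applied to ⟨t,⟨e,t⟩⟩ yields e.
[[blicket thark] morra]: ⟨e,⟨e,e⟩⟩ applied to e yields ⟨e,e⟩.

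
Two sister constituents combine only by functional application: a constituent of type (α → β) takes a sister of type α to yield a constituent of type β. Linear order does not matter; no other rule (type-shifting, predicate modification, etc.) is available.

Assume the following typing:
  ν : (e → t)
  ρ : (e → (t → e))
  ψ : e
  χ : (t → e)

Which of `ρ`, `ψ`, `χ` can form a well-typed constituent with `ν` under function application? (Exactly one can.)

ψ

ρ : (e → (t → e)) — neither side's domain matches the other.
ψ — combines: ν : (e → t) takes ψ : e as argument, giving t.
χ : (t → e) — neither side's domain matches the other.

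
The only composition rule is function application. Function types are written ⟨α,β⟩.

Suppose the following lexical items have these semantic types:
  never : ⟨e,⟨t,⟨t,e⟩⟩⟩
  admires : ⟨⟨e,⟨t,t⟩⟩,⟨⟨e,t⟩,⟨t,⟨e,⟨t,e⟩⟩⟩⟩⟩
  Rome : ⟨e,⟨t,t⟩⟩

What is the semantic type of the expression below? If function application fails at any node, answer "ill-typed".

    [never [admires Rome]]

ill-typed

[admires Rome]: admires is ⟨⟨e,⟨t,t⟩⟩,⟨⟨e,t⟩,⟨t,⟨e,⟨t,e⟩⟩⟩⟩⟩, Rome is ⟨e,⟨t,t⟩⟩; result ⟨⟨e,t⟩,⟨t,⟨e,⟨t,e⟩⟩⟩⟩.
[never [admires Rome]]: ⟨e,⟨t,⟨t,e⟩⟩⟩ with ⟨⟨e,t⟩,⟨t,⟨e,⟨t,e⟩⟩⟩⟩ — neither is a function whose domain matches the other; composition fails here.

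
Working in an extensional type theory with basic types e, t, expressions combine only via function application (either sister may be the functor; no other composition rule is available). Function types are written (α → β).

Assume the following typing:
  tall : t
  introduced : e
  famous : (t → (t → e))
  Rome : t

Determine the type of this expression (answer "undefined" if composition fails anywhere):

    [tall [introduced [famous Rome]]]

[famous Rome]: famous is (t → (t → e)), Rome is t; result (t → e).
At [introduced [famous Rome]]: neither e nor (t → e) can take the other as argument; the node is ill-typed.

undefined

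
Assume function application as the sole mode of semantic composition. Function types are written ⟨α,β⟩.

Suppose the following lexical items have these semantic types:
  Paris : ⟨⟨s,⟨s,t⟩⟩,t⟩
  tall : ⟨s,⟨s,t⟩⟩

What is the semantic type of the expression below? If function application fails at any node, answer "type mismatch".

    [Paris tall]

t

[Paris tall] — Paris of type ⟨⟨s,⟨s,t⟩⟩,t⟩ combines with tall of type ⟨s,⟨s,t⟩⟩: type t.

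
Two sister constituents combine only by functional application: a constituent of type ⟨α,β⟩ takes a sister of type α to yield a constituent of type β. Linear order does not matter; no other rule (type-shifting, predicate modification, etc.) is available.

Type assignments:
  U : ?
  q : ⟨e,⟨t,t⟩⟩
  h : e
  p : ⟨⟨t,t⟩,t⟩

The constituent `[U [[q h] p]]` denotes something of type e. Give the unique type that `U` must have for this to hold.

⟨t,e⟩

At [U [[q h] p]] (required: e): [[q h] p] is t, which is not a function with range e; hence U is the functor — type ⟨t,e⟩.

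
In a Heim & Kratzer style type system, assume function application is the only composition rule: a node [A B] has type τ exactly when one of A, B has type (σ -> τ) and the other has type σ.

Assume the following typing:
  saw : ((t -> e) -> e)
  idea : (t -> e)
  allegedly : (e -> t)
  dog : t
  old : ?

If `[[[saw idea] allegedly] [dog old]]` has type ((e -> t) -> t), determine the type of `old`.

(t -> (t -> ((e -> t) -> t)))

For [[[saw idea] allegedly] [dog old]] to have type ((e -> t) -> t) with [[saw idea] allegedly] of type t, [dog old] must be the function: [dog old] : (t -> ((e -> t) -> t)).
For [dog old] to have type (t -> ((e -> t) -> t)) with dog of type t, old must be the function: old : (t -> (t -> ((e -> t) -> t))).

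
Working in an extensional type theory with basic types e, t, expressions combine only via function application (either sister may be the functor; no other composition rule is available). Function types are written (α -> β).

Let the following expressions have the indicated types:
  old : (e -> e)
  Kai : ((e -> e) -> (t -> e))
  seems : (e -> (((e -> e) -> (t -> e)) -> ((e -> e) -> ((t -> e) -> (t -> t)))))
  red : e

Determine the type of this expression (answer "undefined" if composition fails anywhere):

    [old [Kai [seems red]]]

At [seems red], seems : (e -> (((e -> e) -> (t -> e)) -> ((e -> e) -> ((t -> e) -> (t -> t))))) takes red : e, giving (((e -> e) -> (t -> e)) -> ((e -> e) -> ((t -> e) -> (t -> t)))).
At [Kai [seems red]], [seems red] : (((e -> e) -> (t -> e)) -> ((e -> e) -> ((t -> e) -> (t -> t)))) takes Kai : ((e -> e) -> (t -> e)), giving ((e -> e) -> ((t -> e) -> (t -> t))).
At [old [Kai [seems red]]], [Kai [seems red]] : ((e -> e) -> ((t -> e) -> (t -> t))) takes old : (e -> e), giving ((t -> e) -> (t -> t)).

((t -> e) -> (t -> t))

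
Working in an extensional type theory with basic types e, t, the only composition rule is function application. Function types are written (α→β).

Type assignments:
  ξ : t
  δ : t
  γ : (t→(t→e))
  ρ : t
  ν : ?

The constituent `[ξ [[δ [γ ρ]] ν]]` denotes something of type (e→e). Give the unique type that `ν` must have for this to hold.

(e→(t→(e→e)))

[ξ [[δ [γ ρ]] ν]] is required to be (e→e). ξ : t cannot yield (e→e) as functor, so [[δ [γ ρ]] ν] : (t→(e→e)).
[[δ [γ ρ]] ν] is required to be (t→(e→e)). [δ [γ ρ]] : e cannot yield (t→(e→e)) as functor, so ν : (e→(t→(e→e))).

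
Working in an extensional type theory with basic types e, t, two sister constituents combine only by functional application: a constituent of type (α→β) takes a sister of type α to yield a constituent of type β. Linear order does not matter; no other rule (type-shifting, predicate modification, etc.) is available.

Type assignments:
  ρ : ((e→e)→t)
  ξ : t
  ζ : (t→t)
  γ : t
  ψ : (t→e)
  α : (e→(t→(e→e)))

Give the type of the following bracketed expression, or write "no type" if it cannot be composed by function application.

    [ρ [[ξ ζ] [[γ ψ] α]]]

t

[ξ ζ]: ζ is (t→t), ξ is t; result t.
[γ ψ]: ψ is (t→e), γ is t; result e.
[[γ ψ] α]: α is (e→(t→(e→e))), [γ ψ] is e; result (t→(e→e)).
[[ξ ζ] [[γ ψ] α]]: [[γ ψ] α] is (t→(e→e)), [ξ ζ] is t; result (e→e).
[ρ [[ξ ζ] [[γ ψ] α]]]: ρ is ((e→e)→t), [[ξ ζ] [[γ ψ] α]] is (e→e); result t.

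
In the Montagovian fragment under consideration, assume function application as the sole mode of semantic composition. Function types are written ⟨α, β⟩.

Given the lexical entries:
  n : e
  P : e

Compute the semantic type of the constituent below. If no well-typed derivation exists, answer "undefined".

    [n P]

undefined

At [n P]: neither e nor e can take the other as argument; the node is ill-typed.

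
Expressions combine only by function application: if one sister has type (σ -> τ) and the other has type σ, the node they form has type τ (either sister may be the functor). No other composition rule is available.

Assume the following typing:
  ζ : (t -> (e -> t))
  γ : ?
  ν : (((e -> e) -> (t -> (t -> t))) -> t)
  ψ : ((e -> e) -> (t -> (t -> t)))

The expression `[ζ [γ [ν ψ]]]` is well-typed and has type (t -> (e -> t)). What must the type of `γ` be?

(t -> ((t -> (e -> t)) -> (t -> (e -> t))))

[ζ [γ [ν ψ]]] is required to be (t -> (e -> t)). ζ : (t -> (e -> t)) cannot yield (t -> (e -> t)) as functor, so [γ [ν ψ]] : ((t -> (e -> t)) -> (t -> (e -> t))).
[γ [ν ψ]] is required to be ((t -> (e -> t)) -> (t -> (e -> t))). [ν ψ] : t cannot yield ((t -> (e -> t)) -> (t -> (e -> t))) as functor, so γ : (t -> ((t -> (e -> t)) -> (t -> (e -> t)))).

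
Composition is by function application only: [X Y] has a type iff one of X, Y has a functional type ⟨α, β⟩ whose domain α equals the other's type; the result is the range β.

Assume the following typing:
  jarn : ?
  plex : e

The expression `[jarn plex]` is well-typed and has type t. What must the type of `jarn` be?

At [jarn plex] (required: t): plex is e, which is not a function with range t; hence jarn is the functor — type ⟨e, t⟩.

⟨e, t⟩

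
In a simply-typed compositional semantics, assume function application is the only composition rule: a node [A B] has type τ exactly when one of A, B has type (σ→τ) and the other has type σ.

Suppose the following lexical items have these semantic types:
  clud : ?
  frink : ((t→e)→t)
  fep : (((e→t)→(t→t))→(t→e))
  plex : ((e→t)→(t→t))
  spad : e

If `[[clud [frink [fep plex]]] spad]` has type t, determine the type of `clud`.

(t→(e→t))

At [[clud [frink [fep plex]]] spad] (required: t): spad is e, which is not a function with range t; hence [clud [frink [fep plex]]] is the functor — type (e→t).
At [clud [frink [fep plex]]] (required: (e→t)): [frink [fep plex]] is t, which is not a function with range (e→t); hence clud is the functor — type (t→(e→t)).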